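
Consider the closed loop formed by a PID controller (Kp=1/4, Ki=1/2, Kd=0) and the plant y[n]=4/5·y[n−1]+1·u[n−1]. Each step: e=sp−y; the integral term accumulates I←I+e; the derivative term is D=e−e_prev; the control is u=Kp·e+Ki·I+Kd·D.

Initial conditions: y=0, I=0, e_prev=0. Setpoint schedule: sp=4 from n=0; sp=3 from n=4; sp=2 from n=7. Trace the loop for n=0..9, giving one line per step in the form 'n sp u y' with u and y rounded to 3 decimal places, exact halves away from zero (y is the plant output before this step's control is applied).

0 4 3.000 0.000
1 4 2.750 3.000
2 4 1.638 5.150
3 4 0.607 5.758
4 3 -0.613 5.213
5 3 -0.478 3.557
6 3 0.136 2.368
7 2 -0.045 2.030
8 2 0.278 1.579
9 2 0.517 1.542

(exact arithmetic carried between steps; '≈' marks a value shown rounded to 6 d.p. or computed from one; I and e_prev carry over from the previous line; the table rounds u and y to 3 d.p., halves away from zero)
n=0: y=0, sp=4, e=sp−y=4; I=4, D=e−e_prev=4; u=1/4·4+1/2·4+0·4=3; next y=4/5·0+1·3=3
n=1: y=3, sp=4, e=sp−y=1; I=5, D=e−e_prev=-3; u=1/4·1+1/2·5+0·(-3)=2.75; next y=4/5·3+1·2.75=5.15
n=2: y=5.15, sp=4, e=sp−y=-1.15; I=3.85, D=e−e_prev=-2.15; u=1/4·(-1.15)+1/2·3.85+0·(-2.15)=1.6375; next y=4/5·5.15+1·1.6375=5.7575
n=3: y=5.7575, sp=4, e=sp−y=-1.7575; I=2.0925, D=e−e_prev=-0.6075; u=1/4·(-1.7575)+1/2·2.0925+0·(-0.6075)=0.606875; next y=4/5·5.7575+1·0.606875=5.212875
n=4: y=5.212875, sp=3, e=sp−y=-2.212875; I=-0.120375, D=e−e_prev=-0.455375; u=1/4·(-2.212875)+1/2·(-0.120375)+0·(-0.455375)≈-0.613406; next y=4/5·5.212875+1·(-0.613406)≈3.556894
n=5: y≈3.556894, sp=3, e=sp−y≈-0.556894; I≈-0.677269, D=e−e_prev≈1.655981; u=1/4·(-0.556894)+1/2·(-0.677269)+0·1.655981≈-0.477858; next y=4/5·3.556894+1·(-0.477858)≈2.367657
n=6: y≈2.367657, sp=3, e=sp−y≈0.632343; I≈-0.044926, D=e−e_prev≈1.189237; u=1/4·0.632343+1/2·(-0.044926)+0·1.189237≈0.135623; next y=4/5·2.367657+1·0.135623≈2.029748
n=7: y≈2.029748, sp=2, e=sp−y≈-0.029748; I≈-0.074674, D=e−e_prev≈-0.662091; u=1/4·(-0.029748)+1/2·(-0.074674)+0·(-0.662091)≈-0.044774; next y=4/5·2.029748+1·(-0.044774)≈1.579024
n=8: y≈1.579024, sp=2, e=sp−y≈0.420976; I≈0.346301, D=e−e_prev≈0.450724; u=1/4·0.420976+1/2·0.346301+0·0.450724≈0.278394; next y=4/5·1.579024+1·0.278394≈1.541614
n=9: y≈1.541614, sp=2, e=sp−y≈0.458386; I≈0.804687, D=e−e_prev≈0.037410; u=1/4·0.458386+1/2·0.804687+0·0.037410≈0.516940; next y=4/5·1.541614+1·0.516940≈1.750231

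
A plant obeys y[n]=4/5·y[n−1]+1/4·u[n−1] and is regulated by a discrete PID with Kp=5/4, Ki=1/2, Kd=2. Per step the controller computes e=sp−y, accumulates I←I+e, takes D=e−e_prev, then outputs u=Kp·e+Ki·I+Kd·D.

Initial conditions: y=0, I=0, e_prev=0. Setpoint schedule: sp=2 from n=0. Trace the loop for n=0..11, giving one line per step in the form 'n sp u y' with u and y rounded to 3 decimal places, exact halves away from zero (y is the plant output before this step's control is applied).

(exact arithmetic carried between steps; '≈' marks a value shown rounded to 6 d.p. or computed from one; I and e_prev carry over from the previous line; the table rounds u and y to 3 d.p., halves away from zero)
n=0: y=0, sp=2, e=sp−y=2; I=2, D=e−e_prev=2; u=5/4·2+1/2·2+2·2=7.5; next y=4/5·0+1/4·7.5=1.875
n=1: y=1.875, sp=2, e=sp−y=0.125; I=2.125, D=e−e_prev=-1.875; u=5/4·0.125+1/2·2.125+2·(-1.875)=-2.53125; next y=4/5·1.875+1/4·(-2.53125)≈0.867188
n=2: y≈0.867188, sp=2, e=sp−y≈1.132813; I≈3.257813, D=e−e_prev≈1.007813; u=5/4·1.132813+1/2·3.257813+2·1.007813≈5.060547; next y=4/5·0.867188+1/4·5.060547≈1.958887
n=3: y≈1.958887, sp=2, e=sp−y≈0.041113; I≈3.298926, D=e−e_prev≈-1.091699; u=5/4·0.041113+1/2·3.298926+2·(-1.091699)≈-0.482544; next y=4/5·1.958887+1/4·(-0.482544)≈1.446473
n=4: y≈1.446473, sp=2, e=sp−y≈0.553527; I≈3.852452, D=e−e_prev≈0.512413; u=5/4·0.553527+1/2·3.852452+2·0.512413≈3.642961; next y=4/5·1.446473+1/4·3.642961≈2.067919
n=5: y≈2.067919, sp=2, e=sp−y≈-0.067919; I≈3.784533, D=e−e_prev≈-0.621446; u=5/4·(-0.067919)+1/2·3.784533+2·(-0.621446)≈0.564477; next y=4/5·2.067919+1/4·0.564477≈1.795454
n=6: y≈1.795454, sp=2, e=sp−y≈0.204546; I≈3.989079, D=e−e_prev≈0.272465; u=5/4·0.204546+1/2·3.989079+2·0.272465≈2.795151; next y=4/5·1.795454+1/4·2.795151≈2.135151
n=7: y≈2.135151, sp=2, e=sp−y≈-0.135151; I≈3.853928, D=e−e_prev≈-0.339697; u=5/4·(-0.135151)+1/2·3.853928+2·(-0.339697)≈1.078631; next y=4/5·2.135151+1/4·1.078631≈1.977779
n=8: y≈1.977779, sp=2, e=sp−y≈0.022221; I≈3.876149, D=e−e_prev≈0.157372; u=5/4·0.022221+1/2·3.876149+2·0.157372≈2.280596; next y=4/5·1.977779+1/4·2.280596≈2.152372
n=9: y≈2.152372, sp=2, e=sp−y≈-0.152372; I≈3.723777, D=e−e_prev≈-0.174593; u=5/4·(-0.152372)+1/2·3.723777+2·(-0.174593)≈1.322237; next y=4/5·2.152372+1/4·1.322237≈2.052457
n=10: y≈2.052457, sp=2, e=sp−y≈-0.052457; I≈3.671320, D=e−e_prev≈0.099915; u=5/4·(-0.052457)+1/2·3.671320+2·0.099915≈1.969919; next y=4/5·2.052457+1/4·1.969919≈2.134445
n=11: y≈2.134445, sp=2, e=sp−y≈-0.134445; I≈3.536875, D=e−e_prev≈-0.081988; u=5/4·(-0.134445)+1/2·3.536875+2·(-0.081988)≈1.436404; next y=4/5·2.134445+1/4·1.436404≈2.066657

0 2 7.500 0.000
1 2 -2.531 1.875
2 2 5.061 0.867
3 2 -0.483 1.959
4 2 3.643 1.446
5 2 0.564 2.068
6 2 2.795 1.795
7 2 1.079 2.135
8 2 2.281 1.978
9 2 1.322 2.152
10 2 1.970 2.052
11 2 1.436 2.134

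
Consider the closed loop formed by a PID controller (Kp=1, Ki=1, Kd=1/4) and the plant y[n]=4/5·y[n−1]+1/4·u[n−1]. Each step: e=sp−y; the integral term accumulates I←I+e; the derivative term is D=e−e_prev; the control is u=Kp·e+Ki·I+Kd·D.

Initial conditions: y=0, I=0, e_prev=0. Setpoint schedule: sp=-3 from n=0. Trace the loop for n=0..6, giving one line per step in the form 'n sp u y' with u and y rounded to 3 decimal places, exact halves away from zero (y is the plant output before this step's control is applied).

(exact arithmetic carried between steps; '≈' marks a value shown rounded to 6 d.p. or computed from one; I and e_prev carry over from the previous line; the table rounds u and y to 3 d.p., halves away from zero)
n=0: y=0, sp=-3, e=sp−y=-3; I=-3, D=e−e_prev=-3; u=1·(-3)+1·(-3)+1/4·(-3)=-6.75; next y=4/5·0+1/4·(-6.75)=-1.6875
n=1: y=-1.6875, sp=-3, e=sp−y=-1.3125; I=-4.3125, D=e−e_prev=1.6875; u=1·(-1.3125)+1·(-4.3125)+1/4·1.6875=-5.203125; next y=4/5·(-1.6875)+1/4·(-5.203125)≈-2.650781
n=2: y≈-2.650781, sp=-3, e=sp−y≈-0.349219; I≈-4.661719, D=e−e_prev≈0.963281; u=1·(-0.349219)+1·(-4.661719)+1/4·0.963281≈-4.770117; next y=4/5·(-2.650781)+1/4·(-4.770117)≈-3.313154
n=3: y≈-3.313154, sp=-3, e=sp−y≈0.313154; I≈-4.348564, D=e−e_prev≈0.662373; u=1·0.313154+1·(-4.348564)+1/4·0.662373≈-3.869817; next y=4/5·(-3.313154)+1/4·(-3.869817)≈-3.617978
n=4: y≈-3.617978, sp=-3, e=sp−y≈0.617978; I≈-3.730587, D=e−e_prev≈0.304823; u=1·0.617978+1·(-3.730587)+1/4·0.304823≈-3.036403; next y=4/5·(-3.617978)+1/4·(-3.036403)≈-3.653483
n=5: y≈-3.653483, sp=-3, e=sp−y≈0.653483; I≈-3.077104, D=e−e_prev≈0.035505; u=1·0.653483+1·(-3.077104)+1/4·0.035505≈-2.414745; next y=4/5·(-3.653483)+1/4·(-2.414745)≈-3.526473
n=6: y≈-3.526473, sp=-3, e=sp−y≈0.526473; I≈-2.550631, D=e−e_prev≈-0.127010; u=1·0.526473+1·(-2.550631)+1/4·(-0.127010)≈-2.055911; next y=4/5·(-3.526473)+1/4·(-2.055911)≈-3.335156

0 -3 -6.750 0.000
1 -3 -5.203 -1.688
2 -3 -4.770 -2.651
3 -3 -3.870 -3.313
4 -3 -3.036 -3.618
5 -3 -2.415 -3.653
6 -3 -2.056 -3.526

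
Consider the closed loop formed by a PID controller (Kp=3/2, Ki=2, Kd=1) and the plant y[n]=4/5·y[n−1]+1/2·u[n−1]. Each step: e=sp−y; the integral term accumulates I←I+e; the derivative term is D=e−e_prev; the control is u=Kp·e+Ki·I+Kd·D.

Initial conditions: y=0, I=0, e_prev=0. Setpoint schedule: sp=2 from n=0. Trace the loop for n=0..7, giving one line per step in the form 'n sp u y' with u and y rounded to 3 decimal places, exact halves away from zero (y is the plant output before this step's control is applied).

0 2 9.000 0.000
1 2 -9.250 4.500
2 2 15.113 -1.025
3 2 -19.288 6.736
4 2 28.462 -4.255
5 2 -37.888 10.827
6 2 54.532 -10.282
7 2 -73.963 19.040

(exact arithmetic carried between steps; '≈' marks a value shown rounded to 6 d.p. or computed from one; I and e_prev carry over from the previous line; the table rounds u and y to 3 d.p., halves away from zero)
n=0: y=0, sp=2, e=sp−y=2; I=2, D=e−e_prev=2; u=3/2·2+2·2+1·2=9; next y=4/5·0+1/2·9=4.5
n=1: y=4.5, sp=2, e=sp−y=-2.5; I=-0.5, D=e−e_prev=-4.5; u=3/2·(-2.5)+2·(-0.5)+1·(-4.5)=-9.25; next y=4/5·4.5+1/2·(-9.25)=-1.025
n=2: y=-1.025, sp=2, e=sp−y=3.025; I=2.525, D=e−e_prev=5.525; u=3/2·3.025+2·2.525+1·5.525=15.1125; next y=4/5·(-1.025)+1/2·15.1125=6.73625
n=3: y=6.73625, sp=2, e=sp−y=-4.73625; I=-2.21125, D=e−e_prev=-7.76125; u=3/2·(-4.73625)+2·(-2.21125)+1·(-7.76125)=-19.288125; next y=4/5·6.73625+1/2·(-19.288125)≈-4.255063
n=4: y≈-4.255063, sp=2, e=sp−y≈6.255063; I≈4.043813, D=e−e_prev≈10.991313; u=3/2·6.255063+2·4.043813+1·10.991313≈28.461531; next y=4/5·(-4.255063)+1/2·28.461531≈10.826716
n=5: y≈10.826716, sp=2, e=sp−y≈-8.826716; I≈-4.782903, D=e−e_prev≈-15.081778; u=3/2·(-8.826716)+2·(-4.782903)+1·(-15.081778)≈-37.887658; next y=4/5·10.826716+1/2·(-37.887658)≈-10.282456
n=6: y≈-10.282456, sp=2, e=sp−y≈12.282456; I≈7.499553, D=e−e_prev≈21.109172; u=3/2·12.282456+2·7.499553+1·21.109172≈54.531963; next y=4/5·(-10.282456)+1/2·54.531963≈19.040016
n=7: y≈19.040016, sp=2, e=sp−y≈-17.040016; I≈-9.540463, D=e−e_prev≈-29.322473; u=3/2·(-17.040016)+2·(-9.540463)+1·(-29.322473)≈-73.963424; next y=4/5·19.040016+1/2·(-73.963424)≈-21.749699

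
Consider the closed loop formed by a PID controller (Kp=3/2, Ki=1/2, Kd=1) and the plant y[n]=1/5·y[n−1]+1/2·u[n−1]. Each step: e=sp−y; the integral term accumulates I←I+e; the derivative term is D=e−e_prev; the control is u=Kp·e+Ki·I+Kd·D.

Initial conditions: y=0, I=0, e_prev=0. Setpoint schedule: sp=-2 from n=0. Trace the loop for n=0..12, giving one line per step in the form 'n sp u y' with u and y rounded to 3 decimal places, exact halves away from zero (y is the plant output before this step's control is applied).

0 -2 -6.000 0.000
1 -2 4.000 -3.000
2 -2 -11.700 1.400
3 -2 11.910 -5.570
4 -2 -24.508 4.841
5 -2 30.863 -11.286
6 -2 -54.001 13.174
7 -2 75.492 -24.366
8 -2 -122.581 32.873
9 -2 179.987 -54.716
10 -2 -282.543 79.050
11 -2 424.234 -125.461
12 -2 -656.005 187.025

(exact arithmetic carried between steps; '≈' marks a value shown rounded to 6 d.p. or computed from one; I and e_prev carry over from the previous line; the table rounds u and y to 3 d.p., halves away from zero)
n=0: y=0, sp=-2, e=sp−y=-2; I=-2, D=e−e_prev=-2; u=3/2·(-2)+1/2·(-2)+1·(-2)=-6; next y=1/5·0+1/2·(-6)=-3
n=1: y=-3, sp=-2, e=sp−y=1; I=-1, D=e−e_prev=3; u=3/2·1+1/2·(-1)+1·3=4; next y=1/5·(-3)+1/2·4=1.4
n=2: y=1.4, sp=-2, e=sp−y=-3.4; I=-4.4, D=e−e_prev=-4.4; u=3/2·(-3.4)+1/2·(-4.4)+1·(-4.4)=-11.7; next y=1/5·1.4+1/2·(-11.7)=-5.57
n=3: y=-5.57, sp=-2, e=sp−y=3.57; I=-0.83, D=e−e_prev=6.97; u=3/2·3.57+1/2·(-0.83)+1·6.97=11.91; next y=1/5·(-5.57)+1/2·11.91=4.841
n=4: y=4.841, sp=-2, e=sp−y=-6.841; I=-7.671, D=e−e_prev=-10.411; u=3/2·(-6.841)+1/2·(-7.671)+1·(-10.411)=-24.508; next y=1/5·4.841+1/2·(-24.508)=-11.2858
n=5: y=-11.2858, sp=-2, e=sp−y=9.2858; I=1.6148, D=e−e_prev=16.1268; u=3/2·9.2858+1/2·1.6148+1·16.1268=30.8629; next y=1/5·(-11.2858)+1/2·30.8629=13.17429
n=6: y=13.17429, sp=-2, e=sp−y=-15.17429; I=-13.55949, D=e−e_prev=-24.46009; u=3/2·(-15.17429)+1/2·(-13.55949)+1·(-24.46009)=-54.00127; next y=1/5·13.17429+1/2·(-54.00127)=-24.365777
n=7: y=-24.365777, sp=-2, e=sp−y=22.365777; I=8.806287, D=e−e_prev=37.540067; u=3/2·22.365777+1/2·8.806287+1·37.540067=75.491876; next y=1/5·(-24.365777)+1/2·75.491876≈32.872783
n=8: y≈32.872783, sp=-2, e=sp−y≈-34.872783; I≈-26.066496, D=e−e_prev≈-57.238560; u=3/2·(-34.872783)+1/2·(-26.066496)+1·(-57.238560)≈-122.580981; next y=1/5·32.872783+1/2·(-122.580981)≈-54.715934
n=9: y≈-54.715934, sp=-2, e=sp−y≈52.715934; I≈26.649439, D=e−e_prev≈87.588717; u=3/2·52.715934+1/2·26.649439+1·87.588717≈179.987337; next y=1/5·(-54.715934)+1/2·179.987337≈79.050482
n=10: y≈79.050482, sp=-2, e=sp−y≈-81.050482; I≈-54.401043, D=e−e_prev≈-133.766416; u=3/2·(-81.050482)+1/2·(-54.401043)+1·(-133.766416)≈-282.542660; next y=1/5·79.050482+1/2·(-282.542660)≈-125.461234
n=11: y≈-125.461234, sp=-2, e=sp−y≈123.461234; I≈69.060190, D=e−e_prev≈204.511716; u=3/2·123.461234+1/2·69.060190+1·204.511716≈424.233661; next y=1/5·(-125.461234)+1/2·424.233661≈187.024584
n=12: y≈187.024584, sp=-2, e=sp−y≈-189.024584; I≈-119.964393, D=e−e_prev≈-312.485818; u=3/2·(-189.024584)+1/2·(-119.964393)+1·(-312.485818)≈-656.004890; next y=1/5·187.024584+1/2·(-656.004890)≈-290.597528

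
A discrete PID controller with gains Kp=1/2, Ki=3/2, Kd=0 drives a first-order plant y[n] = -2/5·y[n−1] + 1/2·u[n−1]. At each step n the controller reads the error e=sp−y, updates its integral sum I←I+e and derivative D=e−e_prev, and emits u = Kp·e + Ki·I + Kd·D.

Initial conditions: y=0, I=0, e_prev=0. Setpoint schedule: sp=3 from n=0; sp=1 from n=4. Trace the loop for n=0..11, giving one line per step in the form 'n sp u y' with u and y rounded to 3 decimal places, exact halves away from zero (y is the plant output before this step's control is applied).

(exact arithmetic carried between steps; '≈' marks a value shown rounded to 6 d.p. or computed from one; I and e_prev carry over from the previous line; the table rounds u and y to 3 d.p., halves away from zero)
n=0: y=0, sp=3, e=sp−y=3; I=3, D=e−e_prev=3; u=1/2·3+3/2·3+0·3=6; next y=-2/5·0+1/2·6=3
n=1: y=3, sp=3, e=sp−y=0; I=3, D=e−e_prev=-3; u=1/2·0+3/2·3+0·(-3)=4.5; next y=-2/5·3+1/2·4.5=1.05
n=2: y=1.05, sp=3, e=sp−y=1.95; I=4.95, D=e−e_prev=1.95; u=1/2·1.95+3/2·4.95+0·1.95=8.4; next y=-2/5·1.05+1/2·8.4=3.78
n=3: y=3.78, sp=3, e=sp−y=-0.78; I=4.17, D=e−e_prev=-2.73; u=1/2·(-0.78)+3/2·4.17+0·(-2.73)=5.865; next y=-2/5·3.78+1/2·5.865=1.4205
n=4: y=1.4205, sp=1, e=sp−y=-0.4205; I=3.7495, D=e−e_prev=0.3595; u=1/2·(-0.4205)+3/2·3.7495+0·0.3595=5.414; next y=-2/5·1.4205+1/2·5.414=2.1388
n=5: y=2.1388, sp=1, e=sp−y=-1.1388; I=2.6107, D=e−e_prev=-0.7183; u=1/2·(-1.1388)+3/2·2.6107+0·(-0.7183)=3.34665; next y=-2/5·2.1388+1/2·3.34665=0.817805
n=6: y=0.817805, sp=1, e=sp−y=0.182195; I=2.792895, D=e−e_prev=1.320995; u=1/2·0.182195+3/2·2.792895+0·1.320995=4.28044; next y=-2/5·0.817805+1/2·4.28044=1.813098
n=7: y=1.813098, sp=1, e=sp−y=-0.813098; I=1.979797, D=e−e_prev=-0.995293; u=1/2·(-0.813098)+3/2·1.979797+0·(-0.995293)≈2.563147; next y=-2/5·1.813098+1/2·2.563147≈0.556334
n=8: y≈0.556334, sp=1, e=sp−y≈0.443666; I≈2.423463, D=e−e_prev≈1.256764; u=1/2·0.443666+3/2·2.423463+0·1.256764≈3.857027; next y=-2/5·0.556334+1/2·3.857027≈1.705980
n=9: y≈1.705980, sp=1, e=sp−y≈-0.705980; I≈1.717483, D=e−e_prev≈-1.149646; u=1/2·(-0.705980)+3/2·1.717483+0·(-1.149646)≈2.223234; next y=-2/5·1.705980+1/2·2.223234≈0.429225
n=10: y≈0.429225, sp=1, e=sp−y≈0.570775; I≈2.288258, D=e−e_prev≈1.276755; u=1/2·0.570775+3/2·2.288258+0·1.276755≈3.717774; next y=-2/5·0.429225+1/2·3.717774≈1.687197
n=11: y≈1.687197, sp=1, e=sp−y≈-0.687197; I≈1.601061, D=e−e_prev≈-1.257972; u=1/2·(-0.687197)+3/2·1.601061+0·(-1.257972)≈2.057993; next y=-2/5·1.687197+1/2·2.057993≈0.354118

0 3 6.000 0.000
1 3 4.500 3.000
2 3 8.400 1.050
3 3 5.865 3.780
4 1 5.414 1.421
5 1 3.347 2.139
6 1 4.280 0.818
7 1 2.563 1.813
8 1 3.857 0.556
9 1 2.223 1.706
10 1 3.718 0.429
11 1 2.058 1.687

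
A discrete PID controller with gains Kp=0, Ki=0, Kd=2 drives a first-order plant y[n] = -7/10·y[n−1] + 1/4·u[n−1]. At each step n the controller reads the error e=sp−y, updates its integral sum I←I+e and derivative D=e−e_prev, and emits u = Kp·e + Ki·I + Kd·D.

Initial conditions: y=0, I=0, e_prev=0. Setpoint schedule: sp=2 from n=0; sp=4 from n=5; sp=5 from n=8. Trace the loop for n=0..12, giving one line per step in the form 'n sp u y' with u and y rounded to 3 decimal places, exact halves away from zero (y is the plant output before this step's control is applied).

(exact arithmetic carried between steps; '≈' marks a value shown rounded to 6 d.p. or computed from one; I and e_prev carry over from the previous line; the table rounds u and y to 3 d.p., halves away from zero)
n=0: y=0, sp=2, e=sp−y=2; I=2, D=e−e_prev=2; u=0·2+0·2+2·2=4; next y=-7/10·0+1/4·4=1
n=1: y=1, sp=2, e=sp−y=1; I=3, D=e−e_prev=-1; u=0·1+0·3+2·(-1)=-2; next y=-7/10·1+1/4·(-2)=-1.2
n=2: y=-1.2, sp=2, e=sp−y=3.2; I=6.2, D=e−e_prev=2.2; u=0·3.2+0·6.2+2·2.2=4.4; next y=-7/10·(-1.2)+1/4·4.4=1.94
n=3: y=1.94, sp=2, e=sp−y=0.06; I=6.26, D=e−e_prev=-3.14; u=0·0.06+0·6.26+2·(-3.14)=-6.28; next y=-7/10·1.94+1/4·(-6.28)=-2.928
n=4: y=-2.928, sp=2, e=sp−y=4.928; I=11.188, D=e−e_prev=4.868; u=0·4.928+0·11.188+2·4.868=9.736; next y=-7/10·(-2.928)+1/4·9.736=4.4836
n=5: y=4.4836, sp=4, e=sp−y=-0.4836; I=10.7044, D=e−e_prev=-5.4116; u=0·(-0.4836)+0·10.7044+2·(-5.4116)=-10.8232; next y=-7/10·4.4836+1/4·(-10.8232)=-5.84432
n=6: y=-5.84432, sp=4, e=sp−y=9.84432; I=20.54872, D=e−e_prev=10.32792; u=0·9.84432+0·20.54872+2·10.32792=20.65584; next y=-7/10·(-5.84432)+1/4·20.65584=9.254984
n=7: y=9.254984, sp=4, e=sp−y=-5.254984; I=15.293736, D=e−e_prev=-15.099304; u=0·(-5.254984)+0·15.293736+2·(-15.099304)=-30.198608; next y=-7/10·9.254984+1/4·(-30.198608)≈-14.028141
n=8: y≈-14.028141, sp=5, e=sp−y≈19.028141; I≈34.321877, D=e−e_prev≈24.283125; u=0·19.028141+0·34.321877+2·24.283125≈48.566250; next y=-7/10·(-14.028141)+1/4·48.566250≈21.961261
n=9: y≈21.961261, sp=5, e=sp−y≈-16.961261; I≈17.360616, D=e−e_prev≈-35.989402; u=0·(-16.961261)+0·17.360616+2·(-35.989402)≈-71.978804; next y=-7/10·21.961261+1/4·(-71.978804)≈-33.367584
n=10: y≈-33.367584, sp=5, e=sp−y≈38.367584; I≈55.728199, D=e−e_prev≈55.328845; u=0·38.367584+0·55.728199+2·55.328845≈110.657689; next y=-7/10·(-33.367584)+1/4·110.657689≈51.021731
n=11: y≈51.021731, sp=5, e=sp−y≈-46.021731; I≈9.706469, D=e−e_prev≈-84.389314; u=0·(-46.021731)+0·9.706469+2·(-84.389314)≈-168.778629; next y=-7/10·51.021731+1/4·(-168.778629)≈-77.909869
n=12: y≈-77.909869, sp=5, e=sp−y≈82.909869; I≈92.616337, D=e−e_prev≈128.931599; u=0·82.909869+0·92.616337+2·128.931599≈257.863199; next y=-7/10·(-77.909869)+1/4·257.863199≈119.002708

0 2 4.000 0.000
1 2 -2.000 1.000
2 2 4.400 -1.200
3 2 -6.280 1.940
4 2 9.736 -2.928
5 4 -10.823 4.484
6 4 20.656 -5.844
7 4 -30.199 9.255
8 5 48.566 -14.028
9 5 -71.979 21.961
10 5 110.658 -33.368
11 5 -168.779 51.022
12 5 257.863 -77.910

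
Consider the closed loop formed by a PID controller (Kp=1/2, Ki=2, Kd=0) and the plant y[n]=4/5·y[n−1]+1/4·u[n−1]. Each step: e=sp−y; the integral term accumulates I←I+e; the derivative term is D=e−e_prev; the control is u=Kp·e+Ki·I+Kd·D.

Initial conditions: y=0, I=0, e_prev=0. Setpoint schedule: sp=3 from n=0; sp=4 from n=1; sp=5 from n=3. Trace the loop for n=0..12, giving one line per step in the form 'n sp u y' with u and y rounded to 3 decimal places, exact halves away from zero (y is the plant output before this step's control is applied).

0 3 7.500 0.000
1 4 11.313 1.875
2 4 9.430 4.328
3 5 7.544 5.820
4 5 4.099 6.542
5 5 1.724 6.258
6 5 1.259 5.438
7 5 2.316 4.665
8 5 3.871 4.311
9 5 4.985 4.416
10 5 5.245 4.779
11 5 4.798 5.135
12 5 4.097 5.307

(exact arithmetic carried between steps; '≈' marks a value shown rounded to 6 d.p. or computed from one; I and e_prev carry over from the previous line; the table rounds u and y to 3 d.p., halves away from zero)
n=0: y=0, sp=3, e=sp−y=3; I=3, D=e−e_prev=3; u=1/2·3+2·3+0·3=7.5; next y=4/5·0+1/4·7.5=1.875
n=1: y=1.875, sp=4, e=sp−y=2.125; I=5.125, D=e−e_prev=-0.875; u=1/2·2.125+2·5.125+0·(-0.875)=11.3125; next y=4/5·1.875+1/4·11.3125=4.328125
n=2: y=4.328125, sp=4, e=sp−y=-0.328125; I=4.796875, D=e−e_prev=-2.453125; u=1/2·(-0.328125)+2·4.796875+0·(-2.453125)≈9.429688; next y=4/5·4.328125+1/4·9.429688≈5.819922
n=3: y≈5.819922, sp=5, e=sp−y≈-0.819922; I≈3.976953, D=e−e_prev≈-0.491797; u=1/2·(-0.819922)+2·3.976953+0·(-0.491797)≈7.543945; next y=4/5·5.819922+1/4·7.543945≈6.541924
n=4: y≈6.541924, sp=5, e=sp−y≈-1.541924; I≈2.435029, D=e−e_prev≈-0.722002; u=1/2·(-1.541924)+2·2.435029+0·(-0.722002)≈4.099097; next y=4/5·6.541924+1/4·4.099097≈6.258313
n=5: y≈6.258313, sp=5, e=sp−y≈-1.258313; I≈1.176716, D=e−e_prev≈0.283611; u=1/2·(-1.258313)+2·1.176716+0·0.283611≈1.724276; next y=4/5·6.258313+1/4·1.724276≈5.437719
n=6: y≈5.437719, sp=5, e=sp−y≈-0.437719; I≈0.738997, D=e−e_prev≈0.820594; u=1/2·(-0.437719)+2·0.738997+0·0.820594≈1.259133; next y=4/5·5.437719+1/4·1.259133≈4.664959
n=7: y≈4.664959, sp=5, e=sp−y≈0.335041; I≈1.074038, D=e−e_prev≈0.772761; u=1/2·0.335041+2·1.074038+0·0.772761≈2.315596; next y=4/5·4.664959+1/4·2.315596≈4.310866
n=8: y≈4.310866, sp=5, e=sp−y≈0.689134; I≈1.763172, D=e−e_prev≈0.354093; u=1/2·0.689134+2·1.763172+0·0.354093≈3.870910; next y=4/5·4.310866+1/4·3.870910≈4.416420
n=9: y≈4.416420, sp=5, e=sp−y≈0.583580; I≈2.346751, D=e−e_prev≈-0.105554; u=1/2·0.583580+2·2.346751+0·(-0.105554)≈4.985292; next y=4/5·4.416420+1/4·4.985292≈4.779459
n=10: y≈4.779459, sp=5, e=sp−y≈0.220541; I≈2.567292, D=e−e_prev≈-0.363039; u=1/2·0.220541+2·2.567292+0·(-0.363039)≈5.244854; next y=4/5·4.779459+1/4·5.244854≈5.134781
n=11: y≈5.134781, sp=5, e=sp−y≈-0.134781; I≈2.432511, D=e−e_prev≈-0.355322; u=1/2·(-0.134781)+2·2.432511+0·(-0.355322)≈4.797631; next y=4/5·5.134781+1/4·4.797631≈5.307233
n=12: y≈5.307233, sp=5, e=sp−y≈-0.307233; I≈2.125278, D=e−e_prev≈-0.172452; u=1/2·(-0.307233)+2·2.125278+0·(-0.172452)≈4.096940; next y=4/5·5.307233+1/4·4.096940≈5.270021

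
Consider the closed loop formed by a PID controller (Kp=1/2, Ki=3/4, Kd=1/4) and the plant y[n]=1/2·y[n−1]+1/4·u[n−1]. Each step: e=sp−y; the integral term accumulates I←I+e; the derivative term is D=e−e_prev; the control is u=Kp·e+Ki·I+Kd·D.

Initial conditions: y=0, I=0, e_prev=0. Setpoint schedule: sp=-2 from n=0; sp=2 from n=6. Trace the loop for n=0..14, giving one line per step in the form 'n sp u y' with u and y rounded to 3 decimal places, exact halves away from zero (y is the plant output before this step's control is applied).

(exact arithmetic carried between steps; '≈' marks a value shown rounded to 6 d.p. or computed from one; I and e_prev carry over from the previous line; the table rounds u and y to 3 d.p., halves away from zero)
n=0: y=0, sp=-2, e=sp−y=-2; I=-2, D=e−e_prev=-2; u=1/2·(-2)+3/4·(-2)+1/4·(-2)=-3; next y=1/2·0+1/4·(-3)=-0.75
n=1: y=-0.75, sp=-2, e=sp−y=-1.25; I=-3.25, D=e−e_prev=0.75; u=1/2·(-1.25)+3/4·(-3.25)+1/4·0.75=-2.875; next y=1/2·(-0.75)+1/4·(-2.875)=-1.09375
n=2: y=-1.09375, sp=-2, e=sp−y=-0.90625; I=-4.15625, D=e−e_prev=0.34375; u=1/2·(-0.90625)+3/4·(-4.15625)+1/4·0.34375=-3.484375; next y=1/2·(-1.09375)+1/4·(-3.484375)≈-1.417969
n=3: y≈-1.417969, sp=-2, e=sp−y≈-0.582031; I≈-4.738281, D=e−e_prev≈0.324219; u=1/2·(-0.582031)+3/4·(-4.738281)+1/4·0.324219≈-3.763672; next y=1/2·(-1.417969)+1/4·(-3.763672)≈-1.649902
n=4: y≈-1.649902, sp=-2, e=sp−y≈-0.350098; I≈-5.088379, D=e−e_prev≈0.231934; u=1/2·(-0.350098)+3/4·(-5.088379)+1/4·0.231934≈-3.933350; next y=1/2·(-1.649902)+1/4·(-3.933350)≈-1.808289
n=5: y≈-1.808289, sp=-2, e=sp−y≈-0.191711; I≈-5.280090, D=e−e_prev≈0.158386; u=1/2·(-0.191711)+3/4·(-5.280090)+1/4·0.158386≈-4.016327; next y=1/2·(-1.808289)+1/4·(-4.016327)≈-1.908226
n=6: y≈-1.908226, sp=2, e=sp−y≈3.908226; I≈-1.371864, D=e−e_prev≈4.099937; u=1/2·3.908226+3/4·(-1.371864)+1/4·4.099937≈1.950199; next y=1/2·(-1.908226)+1/4·1.950199≈-0.466563
n=7: y≈-0.466563, sp=2, e=sp−y≈2.466563; I≈1.094699, D=e−e_prev≈-1.441663; u=1/2·2.466563+3/4·1.094699+1/4·(-1.441663)≈1.693890; next y=1/2·(-0.466563)+1/4·1.693890≈0.190191
n=8: y≈0.190191, sp=2, e=sp−y≈1.809809; I≈2.904508, D=e−e_prev≈-0.656754; u=1/2·1.809809+3/4·2.904508+1/4·(-0.656754)≈2.919097; next y=1/2·0.190191+1/4·2.919097≈0.824870
n=9: y≈0.824870, sp=2, e=sp−y≈1.175130; I≈4.079638, D=e−e_prev≈-0.634679; u=1/2·1.175130+3/4·4.079638+1/4·(-0.634679)≈3.488624; next y=1/2·0.824870+1/4·3.488624≈1.284591
n=10: y≈1.284591, sp=2, e=sp−y≈0.715409; I≈4.795047, D=e−e_prev≈-0.459721; u=1/2·0.715409+3/4·4.795047+1/4·(-0.459721)≈3.839060; next y=1/2·1.284591+1/4·3.839060≈1.602060
n=11: y≈1.602060, sp=2, e=sp−y≈0.397940; I≈5.192987, D=e−e_prev≈-0.317470; u=1/2·0.397940+3/4·5.192987+1/4·(-0.317470)≈4.014343; next y=1/2·1.602060+1/4·4.014343≈1.804616
n=12: y≈1.804616, sp=2, e=sp−y≈0.195384; I≈5.388371, D=e−e_prev≈-0.202555; u=1/2·0.195384+3/4·5.388371+1/4·(-0.202555)≈4.088332; next y=1/2·1.804616+1/4·4.088332≈1.924391
n=13: y≈1.924391, sp=2, e=sp−y≈0.075609; I≈5.463980, D=e−e_prev≈-0.119775; u=1/2·0.075609+3/4·5.463980+1/4·(-0.119775)≈4.105846; next y=1/2·1.924391+1/4·4.105846≈1.988657
n=14: y≈1.988657, sp=2, e=sp−y≈0.011343; I≈5.475323, D=e−e_prev≈-0.064266; u=1/2·0.011343+3/4·5.475323+1/4·(-0.064266)≈4.096098; next y=1/2·1.988657+1/4·4.096098≈2.018353

0 -2 -3.000 0.000
1 -2 -2.875 -0.750
2 -2 -3.484 -1.094
3 -2 -3.764 -1.418
4 -2 -3.933 -1.650
5 -2 -4.016 -1.808
6 2 1.950 -1.908
7 2 1.694 -0.467
8 2 2.919 0.190
9 2 3.489 0.825
10 2 3.839 1.285
11 2 4.014 1.602
12 2 4.088 1.805
13 2 4.106 1.924
14 2 4.096 1.989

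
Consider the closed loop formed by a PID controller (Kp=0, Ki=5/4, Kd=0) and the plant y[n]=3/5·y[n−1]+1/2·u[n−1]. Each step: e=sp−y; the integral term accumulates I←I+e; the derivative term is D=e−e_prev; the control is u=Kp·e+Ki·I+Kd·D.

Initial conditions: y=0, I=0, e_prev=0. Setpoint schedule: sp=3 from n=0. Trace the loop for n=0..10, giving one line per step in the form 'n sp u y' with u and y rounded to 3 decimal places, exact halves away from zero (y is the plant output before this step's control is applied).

0 3 3.750 0.000
1 3 5.156 1.875
2 3 4.277 3.703
3 3 2.577 4.361
4 3 1.446 3.905
5 3 1.364 3.066
6 3 1.962 2.521
7 3 2.595 2.494
8 3 2.853 2.794
9 3 2.724 3.103
10 3 2.445 3.224

(exact arithmetic carried between steps; '≈' marks a value shown rounded to 6 d.p. or computed from one; I and e_prev carry over from the previous line; the table rounds u and y to 3 d.p., halves away from zero)
n=0: y=0, sp=3, e=sp−y=3; I=3, D=e−e_prev=3; u=0·3+5/4·3+0·3=3.75; next y=3/5·0+1/2·3.75=1.875
n=1: y=1.875, sp=3, e=sp−y=1.125; I=4.125, D=e−e_prev=-1.875; u=0·1.125+5/4·4.125+0·(-1.875)=5.15625; next y=3/5·1.875+1/2·5.15625=3.703125
n=2: y=3.703125, sp=3, e=sp−y=-0.703125; I=3.421875, D=e−e_prev=-1.828125; u=0·(-0.703125)+5/4·3.421875+0·(-1.828125)≈4.277344; next y=3/5·3.703125+1/2·4.277344≈4.360547
n=3: y≈4.360547, sp=3, e=sp−y≈-1.360547; I≈2.061328, D=e−e_prev≈-0.657422; u=0·(-1.360547)+5/4·2.061328+0·(-0.657422)≈2.576660; next y=3/5·4.360547+1/2·2.576660≈3.904658
n=4: y≈3.904658, sp=3, e=sp−y≈-0.904658; I≈1.156670, D=e−e_prev≈0.455889; u=0·(-0.904658)+5/4·1.156670+0·0.455889≈1.445837; next y=3/5·3.904658+1/2·1.445837≈3.065714
n=5: y≈3.065714, sp=3, e=sp−y≈-0.065714; I≈1.090956, D=e−e_prev≈0.838945; u=0·(-0.065714)+5/4·1.090956+0·0.838945≈1.363695; next y=3/5·3.065714+1/2·1.363695≈2.521276
n=6: y≈2.521276, sp=3, e=sp−y≈0.478724; I≈1.569680, D=e−e_prev≈0.544438; u=0·0.478724+5/4·1.569680+0·0.544438≈1.962101; next y=3/5·2.521276+1/2·1.962101≈2.493816
n=7: y≈2.493816, sp=3, e=sp−y≈0.506184; I≈2.075865, D=e−e_prev≈0.027460; u=0·0.506184+5/4·2.075865+0·0.027460≈2.594831; next y=3/5·2.493816+1/2·2.594831≈2.793705
n=8: y≈2.793705, sp=3, e=sp−y≈0.206295; I≈2.282160, D=e−e_prev≈-0.299889; u=0·0.206295+5/4·2.282160+0·(-0.299889)≈2.852700; next y=3/5·2.793705+1/2·2.852700≈3.102573
n=9: y≈3.102573, sp=3, e=sp−y≈-0.102573; I≈2.179587, D=e−e_prev≈-0.308868; u=0·(-0.102573)+5/4·2.179587+0·(-0.308868)≈2.724484; next y=3/5·3.102573+1/2·2.724484≈3.223786
n=10: y≈3.223786, sp=3, e=sp−y≈-0.223786; I≈1.955801, D=e−e_prev≈-0.121213; u=0·(-0.223786)+5/4·1.955801+0·(-0.121213)≈2.444752; next y=3/5·3.223786+1/2·2.444752≈3.156647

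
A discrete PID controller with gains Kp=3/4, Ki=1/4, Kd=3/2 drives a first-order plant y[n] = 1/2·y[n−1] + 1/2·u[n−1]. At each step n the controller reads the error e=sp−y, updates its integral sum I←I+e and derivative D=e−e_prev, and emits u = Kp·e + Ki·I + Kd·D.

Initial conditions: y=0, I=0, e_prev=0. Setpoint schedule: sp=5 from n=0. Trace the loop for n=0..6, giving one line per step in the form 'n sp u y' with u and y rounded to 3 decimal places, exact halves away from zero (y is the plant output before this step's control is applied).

(exact arithmetic carried between steps; '≈' marks a value shown rounded to 6 d.p. or computed from one; I and e_prev carry over from the previous line; the table rounds u and y to 3 d.p., halves away from zero)
n=0: y=0, sp=5, e=sp−y=5; I=5, D=e−e_prev=5; u=3/4·5+1/4·5+3/2·5=12.5; next y=1/2·0+1/2·12.5=6.25
n=1: y=6.25, sp=5, e=sp−y=-1.25; I=3.75, D=e−e_prev=-6.25; u=3/4·(-1.25)+1/4·3.75+3/2·(-6.25)=-9.375; next y=1/2·6.25+1/2·(-9.375)=-1.5625
n=2: y=-1.5625, sp=5, e=sp−y=6.5625; I=10.3125, D=e−e_prev=7.8125; u=3/4·6.5625+1/4·10.3125+3/2·7.8125=19.21875; next y=1/2·(-1.5625)+1/2·19.21875=8.828125
n=3: y=8.828125, sp=5, e=sp−y=-3.828125; I=6.484375, D=e−e_prev=-10.390625; u=3/4·(-3.828125)+1/4·6.484375+3/2·(-10.390625)≈-16.835938; next y=1/2·8.828125+1/2·(-16.835938)≈-4.003906
n=4: y≈-4.003906, sp=5, e=sp−y≈9.003906; I≈15.488281, D=e−e_prev≈12.832031; u=3/4·9.003906+1/4·15.488281+3/2·12.832031≈29.873047; next y=1/2·(-4.003906)+1/2·29.873047≈12.934570
n=5: y≈12.934570, sp=5, e=sp−y≈-7.934570; I≈7.553711, D=e−e_prev≈-16.938477; u=3/4·(-7.934570)+1/4·7.553711+3/2·(-16.938477)≈-29.470215; next y=1/2·12.934570+1/2·(-29.470215)≈-8.267822
n=6: y≈-8.267822, sp=5, e=sp−y≈13.267822; I≈20.821533, D=e−e_prev≈21.202393; u=3/4·13.267822+1/4·20.821533+3/2·21.202393≈46.959839; next y=1/2·(-8.267822)+1/2·46.959839≈19.346008

0 5 12.500 0.000
1 5 -9.375 6.250
2 5 19.219 -1.563
3 5 -16.836 8.828
4 5 29.873 -4.004
5 5 -29.470 12.935
6 5 46.960 -8.268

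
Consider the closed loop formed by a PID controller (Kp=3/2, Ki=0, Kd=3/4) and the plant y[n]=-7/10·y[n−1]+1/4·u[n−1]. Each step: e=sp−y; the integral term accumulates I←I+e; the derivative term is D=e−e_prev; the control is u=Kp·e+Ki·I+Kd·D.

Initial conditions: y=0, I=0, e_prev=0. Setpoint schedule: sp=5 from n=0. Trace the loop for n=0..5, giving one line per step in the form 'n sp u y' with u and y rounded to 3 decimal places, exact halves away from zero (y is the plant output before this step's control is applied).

0 5 11.250 0.000
1 5 1.172 2.813
2 5 13.380 -1.676
3 5 -3.922 4.518
4 5 20.211 -4.143
5 5 -13.501 7.953

(exact arithmetic carried between steps; '≈' marks a value shown rounded to 6 d.p. or computed from one; I and e_prev carry over from the previous line; the table rounds u and y to 3 d.p., halves away from zero)
n=0: y=0, sp=5, e=sp−y=5; I=5, D=e−e_prev=5; u=3/2·5+0·5+3/4·5=11.25; next y=-7/10·0+1/4·11.25=2.8125
n=1: y=2.8125, sp=5, e=sp−y=2.1875; I=7.1875, D=e−e_prev=-2.8125; u=3/2·2.1875+0·7.1875+3/4·(-2.8125)=1.171875; next y=-7/10·2.8125+1/4·1.171875≈-1.675781
n=2: y≈-1.675781, sp=5, e=sp−y≈6.675781; I≈13.863281, D=e−e_prev≈4.488281; u=3/2·6.675781+0·13.863281+3/4·4.488281≈13.379883; next y=-7/10·(-1.675781)+1/4·13.379883≈4.518018
n=3: y≈4.518018, sp=5, e=sp−y≈0.481982; I≈14.345264, D=e−e_prev≈-6.193799; u=3/2·0.481982+0·14.345264+3/4·(-6.193799)≈-3.922375; next y=-7/10·4.518018+1/4·(-3.922375)≈-4.143206
n=4: y≈-4.143206, sp=5, e=sp−y≈9.143206; I≈23.488470, D=e−e_prev≈8.661224; u=3/2·9.143206+0·23.488470+3/4·8.661224≈20.210727; next y=-7/10·(-4.143206)+1/4·20.210727≈7.952926
n=5: y≈7.952926, sp=5, e=sp−y≈-2.952926; I≈20.535544, D=e−e_prev≈-12.096132; u=3/2·(-2.952926)+0·20.535544+3/4·(-12.096132)≈-13.501488; next y=-7/10·7.952926+1/4·(-13.501488)≈-8.942420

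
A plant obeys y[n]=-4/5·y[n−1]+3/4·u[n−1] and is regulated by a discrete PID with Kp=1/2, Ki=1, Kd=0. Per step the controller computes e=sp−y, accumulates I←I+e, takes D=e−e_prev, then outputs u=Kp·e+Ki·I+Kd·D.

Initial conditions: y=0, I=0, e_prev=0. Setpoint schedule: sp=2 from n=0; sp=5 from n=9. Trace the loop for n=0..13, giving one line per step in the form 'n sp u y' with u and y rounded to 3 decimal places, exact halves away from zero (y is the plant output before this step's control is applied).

(exact arithmetic carried between steps; '≈' marks a value shown rounded to 6 d.p. or computed from one; I and e_prev carry over from the previous line; the table rounds u and y to 3 d.p., halves away from zero)
n=0: y=0, sp=2, e=sp−y=2; I=2, D=e−e_prev=2; u=1/2·2+1·2+0·2=3; next y=-4/5·0+3/4·3=2.25
n=1: y=2.25, sp=2, e=sp−y=-0.25; I=1.75, D=e−e_prev=-2.25; u=1/2·(-0.25)+1·1.75+0·(-2.25)=1.625; next y=-4/5·2.25+3/4·1.625=-0.58125
n=2: y=-0.58125, sp=2, e=sp−y=2.58125; I=4.33125, D=e−e_prev=2.83125; u=1/2·2.58125+1·4.33125+0·2.83125=5.621875; next y=-4/5·(-0.58125)+3/4·5.621875≈4.681406
n=3: y≈4.681406, sp=2, e=sp−y≈-2.681406; I≈1.649844, D=e−e_prev≈-5.262656; u=1/2·(-2.681406)+1·1.649844+0·(-5.262656)≈0.309141; next y=-4/5·4.681406+3/4·0.309141≈-3.513270
n=4: y≈-3.513270, sp=2, e=sp−y≈5.513270; I≈7.163113, D=e−e_prev≈8.194676; u=1/2·5.513270+1·7.163113+0·8.194676≈9.919748; next y=-4/5·(-3.513270)+3/4·9.919748≈10.250427
n=5: y≈10.250427, sp=2, e=sp−y≈-8.250427; I≈-1.087313, D=e−e_prev≈-13.763696; u=1/2·(-8.250427)+1·(-1.087313)+0·(-13.763696)≈-5.212527; next y=-4/5·10.250427+3/4·(-5.212527)≈-12.109736
n=6: y≈-12.109736, sp=2, e=sp−y≈14.109736; I≈13.022423, D=e−e_prev≈22.360163; u=1/2·14.109736+1·13.022423+0·22.360163≈20.077291; next y=-4/5·(-12.109736)+3/4·20.077291≈24.745757
n=7: y≈24.745757, sp=2, e=sp−y≈-22.745757; I≈-9.723334, D=e−e_prev≈-36.855494; u=1/2·(-22.745757)+1·(-9.723334)+0·(-36.855494)≈-21.096213; next y=-4/5·24.745757+3/4·(-21.096213)≈-35.618766
n=8: y≈-35.618766, sp=2, e=sp−y≈37.618766; I≈27.895431, D=e−e_prev≈60.364523; u=1/2·37.618766+1·27.895431+0·60.364523≈46.704814; next y=-4/5·(-35.618766)+3/4·46.704814≈63.523623
n=9: y≈63.523623, sp=5, e=sp−y≈-58.523623; I≈-30.628192, D=e−e_prev≈-96.142389; u=1/2·(-58.523623)+1·(-30.628192)+0·(-96.142389)≈-59.890004; next y=-4/5·63.523623+3/4·(-59.890004)≈-95.736402
n=10: y≈-95.736402, sp=5, e=sp−y≈100.736402; I≈70.108210, D=e−e_prev≈159.260025; u=1/2·100.736402+1·70.108210+0·159.260025≈120.476410; next y=-4/5·(-95.736402)+3/4·120.476410≈166.946429
n=11: y≈166.946429, sp=5, e=sp−y≈-161.946429; I≈-91.838219, D=e−e_prev≈-262.682831; u=1/2·(-161.946429)+1·(-91.838219)+0·(-262.682831)≈-172.811434; next y=-4/5·166.946429+3/4·(-172.811434)≈-263.165719
n=12: y≈-263.165719, sp=5, e=sp−y≈268.165719; I≈176.327499, D=e−e_prev≈430.112148; u=1/2·268.165719+1·176.327499+0·430.112148≈310.410359; next y=-4/5·(-263.165719)+3/4·310.410359≈443.340344
n=13: y≈443.340344, sp=5, e=sp−y≈-438.340344; I≈-262.012845, D=e−e_prev≈-706.506063; u=1/2·(-438.340344)+1·(-262.012845)+0·(-706.506063)≈-481.183017; next y=-4/5·443.340344+3/4·(-481.183017)≈-715.559538

0 2 3.000 0.000
1 2 1.625 2.250
2 2 5.622 -0.581
3 2 0.309 4.681
4 2 9.920 -3.513
5 2 -5.213 10.250
6 2 20.077 -12.110
7 2 -21.096 24.746
8 2 46.705 -35.619
9 5 -59.890 63.524
10 5 120.476 -95.736
11 5 -172.811 166.946
12 5 310.410 -263.166
13 5 -481.183 443.340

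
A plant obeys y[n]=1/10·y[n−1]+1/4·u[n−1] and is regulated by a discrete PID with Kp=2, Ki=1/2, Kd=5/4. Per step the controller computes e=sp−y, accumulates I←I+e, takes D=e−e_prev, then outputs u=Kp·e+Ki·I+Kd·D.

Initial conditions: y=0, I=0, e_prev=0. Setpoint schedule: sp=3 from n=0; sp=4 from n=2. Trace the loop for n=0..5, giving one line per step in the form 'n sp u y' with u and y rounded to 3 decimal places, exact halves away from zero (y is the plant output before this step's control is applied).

(exact arithmetic carried between steps; '≈' marks a value shown rounded to 6 d.p. or computed from one; I and e_prev carry over from the previous line; the table rounds u and y to 3 d.p., halves away from zero)
n=0: y=0, sp=3, e=sp−y=3; I=3, D=e−e_prev=3; u=2·3+1/2·3+5/4·3=11.25; next y=1/10·0+1/4·11.25=2.8125
n=1: y=2.8125, sp=3, e=sp−y=0.1875; I=3.1875, D=e−e_prev=-2.8125; u=2·0.1875+1/2·3.1875+5/4·(-2.8125)=-1.546875; next y=1/10·2.8125+1/4·(-1.546875)≈-0.105469
n=2: y≈-0.105469, sp=4, e=sp−y≈4.105469; I≈7.292969, D=e−e_prev≈3.917969; u=2·4.105469+1/2·7.292969+5/4·3.917969≈16.754883; next y=1/10·(-0.105469)+1/4·16.754883≈4.178174
n=3: y≈4.178174, sp=4, e=sp−y≈-0.178174; I≈7.114795, D=e−e_prev≈-4.283643; u=2·(-0.178174)+1/2·7.114795+5/4·(-4.283643)≈-2.153503; next y=1/10·4.178174+1/4·(-2.153503)≈-0.120558
n=4: y≈-0.120558, sp=4, e=sp−y≈4.120558; I≈11.235353, D=e−e_prev≈4.298732; u=2·4.120558+1/2·11.235353+5/4·4.298732≈19.232209; next y=1/10·(-0.120558)+1/4·19.232209≈4.795996
n=5: y≈4.795996, sp=4, e=sp−y≈-0.795996; I≈10.439357, D=e−e_prev≈-4.916555; u=2·(-0.795996)+1/2·10.439357+5/4·(-4.916555)≈-2.518008; next y=1/10·4.795996+1/4·(-2.518008)≈-0.149902

0 3 11.250 0.000
1 3 -1.547 2.813
2 4 16.755 -0.105
3 4 -2.154 4.178
4 4 19.232 -0.121
5 4 -2.518 4.796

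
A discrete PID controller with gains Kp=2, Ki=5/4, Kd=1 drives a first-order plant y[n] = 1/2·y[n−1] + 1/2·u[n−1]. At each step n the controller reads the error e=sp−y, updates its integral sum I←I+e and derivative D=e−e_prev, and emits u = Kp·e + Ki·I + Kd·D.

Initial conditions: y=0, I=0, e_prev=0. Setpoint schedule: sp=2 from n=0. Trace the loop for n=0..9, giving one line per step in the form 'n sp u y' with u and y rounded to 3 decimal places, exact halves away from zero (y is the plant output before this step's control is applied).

(exact arithmetic carried between steps; '≈' marks a value shown rounded to 6 d.p. or computed from one; I and e_prev carry over from the previous line; the table rounds u and y to 3 d.p., halves away from zero)
n=0: y=0, sp=2, e=sp−y=2; I=2, D=e−e_prev=2; u=2·2+5/4·2+1·2=8.5; next y=1/2·0+1/2·8.5=4.25
n=1: y=4.25, sp=2, e=sp−y=-2.25; I=-0.25, D=e−e_prev=-4.25; u=2·(-2.25)+5/4·(-0.25)+1·(-4.25)=-9.0625; next y=1/2·4.25+1/2·(-9.0625)=-2.40625
n=2: y=-2.40625, sp=2, e=sp−y=4.40625; I=4.15625, D=e−e_prev=6.65625; u=2·4.40625+5/4·4.15625+1·6.65625≈20.664063; next y=1/2·(-2.40625)+1/2·20.664063≈9.128906
n=3: y≈9.128906, sp=2, e=sp−y≈-7.128906; I≈-2.972656, D=e−e_prev≈-11.535156; u=2·(-7.128906)+5/4·(-2.972656)+1·(-11.535156)≈-29.508789; next y=1/2·9.128906+1/2·(-29.508789)≈-10.189941
n=4: y≈-10.189941, sp=2, e=sp−y≈12.189941; I≈9.217285, D=e−e_prev≈19.318848; u=2·12.189941+5/4·9.217285+1·19.318848≈55.220337; next y=1/2·(-10.189941)+1/2·55.220337≈22.515198
n=5: y≈22.515198, sp=2, e=sp−y≈-20.515198; I≈-11.297913, D=e−e_prev≈-32.705139; u=2·(-20.515198)+5/4·(-11.297913)+1·(-32.705139)≈-87.857925; next y=1/2·22.515198+1/2·(-87.857925)≈-32.671364
n=6: y≈-32.671364, sp=2, e=sp−y≈34.671364; I≈23.373451, D=e−e_prev≈55.186562; u=2·34.671364+5/4·23.373451+1·55.186562≈153.746103; next y=1/2·(-32.671364)+1/2·153.746103≈60.537370
n=7: y≈60.537370, sp=2, e=sp−y≈-58.537370; I≈-35.163918, D=e−e_prev≈-93.208734; u=2·(-58.537370)+5/4·(-35.163918)+1·(-93.208734)≈-254.238371; next y=1/2·60.537370+1/2·(-254.238371)≈-96.850501
n=8: y≈-96.850501, sp=2, e=sp−y≈98.850501; I≈63.686582, D=e−e_prev≈157.387870; u=2·98.850501+5/4·63.686582+1·157.387870≈434.697100; next y=1/2·(-96.850501)+1/2·434.697100≈168.923299
n=9: y≈168.923299, sp=2, e=sp−y≈-166.923299; I≈-103.236717, D=e−e_prev≈-265.773800; u=2·(-166.923299)+5/4·(-103.236717)+1·(-265.773800)≈-728.666296; next y=1/2·168.923299+1/2·(-728.666296)≈-279.871498

0 2 8.500 0.000
1 2 -9.063 4.250
2 2 20.664 -2.406
3 2 -29.509 9.129
4 2 55.220 -10.190
5 2 -87.858 22.515
6 2 153.746 -32.671
7 2 -254.238 60.537
8 2 434.697 -96.851
9 2 -728.666 168.923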